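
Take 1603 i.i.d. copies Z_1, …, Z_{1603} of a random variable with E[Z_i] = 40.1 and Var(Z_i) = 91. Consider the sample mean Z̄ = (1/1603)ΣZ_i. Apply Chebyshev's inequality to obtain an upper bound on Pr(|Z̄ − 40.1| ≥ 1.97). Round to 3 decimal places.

Var(Z̄) = Var(Z_i)/n = 91/1603 = 0.056769.
Chebyshev: Pr(|Z̄ − 40.1| ≥ 1.97) ≤ Var(Z̄)/(1.97)² = 91/(1603·1.97²) = 0.0146.

0.015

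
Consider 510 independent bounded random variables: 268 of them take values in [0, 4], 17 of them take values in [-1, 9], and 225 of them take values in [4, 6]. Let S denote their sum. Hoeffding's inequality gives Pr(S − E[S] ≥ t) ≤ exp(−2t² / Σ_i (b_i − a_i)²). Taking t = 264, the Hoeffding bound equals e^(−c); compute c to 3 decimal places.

20.237

Σ(b_i − a_i)² = 268·4² + 17·10² + 225·2² = 6888.
c = 2t² / 6888 = 2·264² / 6888 = 20.2369.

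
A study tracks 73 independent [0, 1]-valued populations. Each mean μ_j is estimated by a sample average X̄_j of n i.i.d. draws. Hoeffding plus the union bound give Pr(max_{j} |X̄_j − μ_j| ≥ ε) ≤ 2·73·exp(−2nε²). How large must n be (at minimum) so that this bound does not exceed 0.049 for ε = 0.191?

Need 2·73·exp(−2nε²) ≤ 0.049, i.e. exp(−2nε²) ≤ 0.049/146.
So 2nε² ≥ ln(146/0.049) = 7.999542.
Hence n ≥ 7.999542/(2·0.191²) = 109.640.
The smallest integer n is 110.

110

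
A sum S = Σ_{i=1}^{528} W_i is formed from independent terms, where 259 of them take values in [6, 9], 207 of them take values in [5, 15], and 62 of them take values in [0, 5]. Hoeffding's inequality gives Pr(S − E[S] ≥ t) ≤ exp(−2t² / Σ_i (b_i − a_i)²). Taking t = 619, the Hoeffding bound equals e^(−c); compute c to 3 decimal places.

31.175

Σ(b_i − a_i)² = 259·3² + 207·10² + 62·5² = 24581.
c = 2t² / 24581 = 2·619² / 24581 = 31.1754.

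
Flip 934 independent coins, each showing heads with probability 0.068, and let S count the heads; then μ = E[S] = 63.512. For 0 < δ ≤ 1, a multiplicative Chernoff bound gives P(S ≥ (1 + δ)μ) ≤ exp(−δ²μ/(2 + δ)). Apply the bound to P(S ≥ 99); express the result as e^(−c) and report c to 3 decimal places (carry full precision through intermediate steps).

7.750

Write 99 = (1 + δ)μ, so δ = 99/63.512 − 1 = 0.5587605…
Then the exponent is δ²μ/(2 + δ) = (99 − μ)² / (μ·(2 + δ)) = 7.749570.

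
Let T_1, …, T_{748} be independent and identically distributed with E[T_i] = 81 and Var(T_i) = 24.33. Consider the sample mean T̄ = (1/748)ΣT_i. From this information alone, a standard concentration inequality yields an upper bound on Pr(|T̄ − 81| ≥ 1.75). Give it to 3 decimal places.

With mean and variance of each term known, Chebyshev's inequality bounds the deviation of the sum (or sample mean).
Var(T̄) = Var(T_i)/n = 24.33/748 = 0.032527.
Chebyshev: Pr(|T̄ − 81| ≥ 1.75) ≤ Var(T̄)/(1.75)² = 24.33/(748·1.75²) = 0.0106.

0.011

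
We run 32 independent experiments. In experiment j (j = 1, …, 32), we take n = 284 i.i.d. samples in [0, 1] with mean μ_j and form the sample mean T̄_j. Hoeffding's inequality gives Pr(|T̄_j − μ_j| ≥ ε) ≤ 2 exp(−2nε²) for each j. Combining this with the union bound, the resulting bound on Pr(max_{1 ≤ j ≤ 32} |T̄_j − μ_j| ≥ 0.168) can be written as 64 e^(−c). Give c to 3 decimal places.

Union bound over the 32 events: Pr(max_{1 ≤ j ≤ 32} |T̄_j − μ_j| ≥ 0.168) ≤ 32·2·exp(−2nε²) = 64 exp(−2·284·0.168²).
So c = 2·284·0.168² = 16.0312.

16.031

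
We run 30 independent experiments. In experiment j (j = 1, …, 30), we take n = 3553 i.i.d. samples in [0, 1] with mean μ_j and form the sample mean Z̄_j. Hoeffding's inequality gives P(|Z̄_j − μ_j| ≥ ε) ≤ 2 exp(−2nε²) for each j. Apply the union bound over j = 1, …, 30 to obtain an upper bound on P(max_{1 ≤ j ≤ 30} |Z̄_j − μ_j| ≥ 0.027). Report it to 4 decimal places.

0.3376

Per-experiment Hoeffding bound: 2·exp(−2·3553·0.027²) = 2·exp(−5.18027) = 0.011253.
Union bound over 30 events: 30·0.011253 = 0.33759.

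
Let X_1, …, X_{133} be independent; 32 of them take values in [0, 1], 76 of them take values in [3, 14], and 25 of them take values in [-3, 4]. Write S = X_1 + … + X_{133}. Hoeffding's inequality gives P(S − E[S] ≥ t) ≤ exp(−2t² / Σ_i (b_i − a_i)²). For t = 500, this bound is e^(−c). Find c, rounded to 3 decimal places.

Σ(b_i − a_i)² = 32·1² + 76·11² + 25·7² = 10453.
c = 2t² / 10453 = 2·500² / 10453 = 47.8332.

47.833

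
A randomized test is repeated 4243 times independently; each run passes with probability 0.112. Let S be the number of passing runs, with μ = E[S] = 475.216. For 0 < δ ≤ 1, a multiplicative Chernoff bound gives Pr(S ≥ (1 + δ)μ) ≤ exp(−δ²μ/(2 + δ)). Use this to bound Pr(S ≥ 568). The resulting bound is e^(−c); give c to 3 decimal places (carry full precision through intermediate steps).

Write 568 = (1 + δ)μ, so δ = 568/475.216 − 1 = 0.195246…
Then the exponent is δ²μ/(2 + δ) = (568 − μ)² / (μ·(2 + δ)) = 8.252242.

8.252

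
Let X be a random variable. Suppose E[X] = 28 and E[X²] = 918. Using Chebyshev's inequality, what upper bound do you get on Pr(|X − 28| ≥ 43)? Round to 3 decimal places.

Var(X) = E[X²] − (E[X])² = 918 − 784 = 134.
Chebyshev's inequality: Pr(|X − μ| ≥ t) ≤ Var(X)/t² = 134/1849 = 0.0725.

0.072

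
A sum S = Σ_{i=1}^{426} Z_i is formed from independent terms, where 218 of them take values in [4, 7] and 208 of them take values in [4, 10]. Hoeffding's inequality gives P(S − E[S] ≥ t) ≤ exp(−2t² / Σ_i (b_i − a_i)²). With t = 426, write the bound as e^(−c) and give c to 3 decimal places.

Σ(b_i − a_i)² = 218·3² + 208·6² = 9450.
c = 2t² / 9450 = 2·426² / 9450 = 38.4076.

38.408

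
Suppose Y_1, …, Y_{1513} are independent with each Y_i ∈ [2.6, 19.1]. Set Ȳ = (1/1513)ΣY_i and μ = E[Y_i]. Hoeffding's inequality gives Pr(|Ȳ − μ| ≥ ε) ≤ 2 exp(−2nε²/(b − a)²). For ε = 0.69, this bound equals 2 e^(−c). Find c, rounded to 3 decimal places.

c = 2nε²/(b − a)² = 2·1513·0.69² / 16.5² = 5.2917.

5.292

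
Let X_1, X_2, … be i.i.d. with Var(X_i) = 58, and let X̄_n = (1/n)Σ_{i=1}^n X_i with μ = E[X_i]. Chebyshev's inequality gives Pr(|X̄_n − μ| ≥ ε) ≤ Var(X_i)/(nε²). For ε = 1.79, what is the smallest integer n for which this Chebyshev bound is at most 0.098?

185

Require 58/(n·1.79²) ≤ 0.098, i.e. n ≥ 58/(0.098·1.79²) = 184.712.
The smallest integer n is 185.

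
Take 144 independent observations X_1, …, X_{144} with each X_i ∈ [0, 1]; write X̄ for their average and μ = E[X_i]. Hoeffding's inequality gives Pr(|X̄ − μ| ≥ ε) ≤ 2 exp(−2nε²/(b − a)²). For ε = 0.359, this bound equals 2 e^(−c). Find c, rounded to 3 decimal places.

c = 2nε²/(b − a)² = 2·144·0.359² / 1² = 37.1177.

37.118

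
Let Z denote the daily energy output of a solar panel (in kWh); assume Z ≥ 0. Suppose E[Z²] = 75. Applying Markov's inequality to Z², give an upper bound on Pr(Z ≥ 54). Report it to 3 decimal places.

Since Z ≥ 0, the event {Z ≥ 54} is the same as {Z² ≥ 2916}.
Markov's inequality applied to Z² gives Pr(Z² ≥ 2916) ≤ E[Z²]/2916 = 75/2916 = 0.0257.

0.026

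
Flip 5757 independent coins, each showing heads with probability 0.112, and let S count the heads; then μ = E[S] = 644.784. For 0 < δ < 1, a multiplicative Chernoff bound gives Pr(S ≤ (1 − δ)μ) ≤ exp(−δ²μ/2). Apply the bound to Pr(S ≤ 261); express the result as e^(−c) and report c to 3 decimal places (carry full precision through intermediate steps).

Write 261 = (1 − δ)μ, so δ = 1 − 261/644.784 = 0.5952133…
Then the exponent is δ²μ/2 = (μ − 261)²/(2μ) = 114.216667.

114.217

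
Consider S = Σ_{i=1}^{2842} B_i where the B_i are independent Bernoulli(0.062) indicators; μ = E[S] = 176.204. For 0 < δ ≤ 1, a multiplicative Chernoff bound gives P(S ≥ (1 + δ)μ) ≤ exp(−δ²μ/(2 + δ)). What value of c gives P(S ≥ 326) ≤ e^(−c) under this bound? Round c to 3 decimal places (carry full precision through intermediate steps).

Write 326 = (1 + δ)μ, so δ = 326/176.204 − 1 = 0.8501283…
Then the exponent is δ²μ/(2 + δ) = (326 − μ)² / (μ·(2 + δ)) = 44.680731.

44.681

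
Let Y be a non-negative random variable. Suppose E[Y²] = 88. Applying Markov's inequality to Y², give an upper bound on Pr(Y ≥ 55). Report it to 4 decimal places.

0.0291

Since Y ≥ 0, the event {Y ≥ 55} is the same as {Y² ≥ 3025}.
Markov's inequality applied to Y² gives Pr(Y² ≥ 3025) ≤ E[Y²]/3025 = 88/3025 = 0.0291.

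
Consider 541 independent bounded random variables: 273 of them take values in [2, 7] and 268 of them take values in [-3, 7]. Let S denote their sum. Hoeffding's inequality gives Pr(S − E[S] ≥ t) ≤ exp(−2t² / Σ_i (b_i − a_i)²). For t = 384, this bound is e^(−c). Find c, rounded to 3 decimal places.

8.771

Σ(b_i − a_i)² = 273·5² + 268·10² = 33625.
c = 2t² / 33625 = 2·384² / 33625 = 8.7706.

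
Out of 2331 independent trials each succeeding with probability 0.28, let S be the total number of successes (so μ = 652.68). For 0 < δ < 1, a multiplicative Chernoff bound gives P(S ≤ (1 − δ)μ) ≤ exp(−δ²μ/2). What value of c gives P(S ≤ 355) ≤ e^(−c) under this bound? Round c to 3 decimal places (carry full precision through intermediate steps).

Write 355 = (1 − δ)μ, so δ = 1 − 355/652.68 = 0.4560887…
Then the exponent is δ²μ/2 = (μ − 355)²/(2μ) = 67.884248.

67.884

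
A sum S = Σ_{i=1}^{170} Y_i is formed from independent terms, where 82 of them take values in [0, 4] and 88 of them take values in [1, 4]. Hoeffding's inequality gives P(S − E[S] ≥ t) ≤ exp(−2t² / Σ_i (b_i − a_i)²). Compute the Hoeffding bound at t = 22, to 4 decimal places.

0.6312

Σ(b_i − a_i)² = 82·4² + 88·3² = 2104.
Exponent = 2·22² / 2104 = 0.46008.
Bound = exp(−0.46008) = 0.63124.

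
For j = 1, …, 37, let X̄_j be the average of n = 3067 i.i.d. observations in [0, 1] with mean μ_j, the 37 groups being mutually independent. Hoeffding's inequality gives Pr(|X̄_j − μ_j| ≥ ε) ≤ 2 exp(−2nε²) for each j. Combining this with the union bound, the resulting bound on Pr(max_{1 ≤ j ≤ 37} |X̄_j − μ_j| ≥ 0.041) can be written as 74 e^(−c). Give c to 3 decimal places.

Union bound over the 37 events: Pr(max_{1 ≤ j ≤ 37} |X̄_j − μ_j| ≥ 0.041) ≤ 37·2·exp(−2nε²) = 74 exp(−2·3067·0.041²).
So c = 2·3067·0.041² = 10.3113.

10.311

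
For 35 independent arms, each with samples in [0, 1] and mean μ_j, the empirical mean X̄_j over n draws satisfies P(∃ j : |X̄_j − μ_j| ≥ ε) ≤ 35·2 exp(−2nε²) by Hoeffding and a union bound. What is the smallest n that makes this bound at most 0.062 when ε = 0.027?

Need 2·35·exp(−2nε²) ≤ 0.062, i.e. exp(−2nε²) ≤ 0.062/70.
So 2nε² ≥ ln(70/0.062) = 7.029116.
Hence n ≥ 7.029116/(2·0.027²) = 4821.067.
The smallest integer n is 4822.

4822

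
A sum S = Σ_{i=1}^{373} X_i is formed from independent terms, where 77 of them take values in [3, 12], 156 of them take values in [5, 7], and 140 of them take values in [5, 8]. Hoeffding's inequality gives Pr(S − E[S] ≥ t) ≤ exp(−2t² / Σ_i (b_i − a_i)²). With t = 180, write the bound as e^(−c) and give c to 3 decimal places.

7.979

Σ(b_i − a_i)² = 77·9² + 156·2² + 140·3² = 8121.
c = 2t² / 8121 = 2·180² / 8121 = 7.9793.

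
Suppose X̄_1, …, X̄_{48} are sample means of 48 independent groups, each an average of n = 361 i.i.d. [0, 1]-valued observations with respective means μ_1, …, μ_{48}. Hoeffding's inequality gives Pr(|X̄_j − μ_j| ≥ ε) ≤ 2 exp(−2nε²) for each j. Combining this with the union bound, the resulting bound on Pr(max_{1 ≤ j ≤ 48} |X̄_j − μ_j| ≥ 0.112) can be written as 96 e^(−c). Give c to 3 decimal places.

9.057

Union bound over the 48 events: Pr(max_{1 ≤ j ≤ 48} |X̄_j − μ_j| ≥ 0.112) ≤ 48·2·exp(−2nε²) = 96 exp(−2·361·0.112²).
So c = 2·361·0.112² = 9.0568.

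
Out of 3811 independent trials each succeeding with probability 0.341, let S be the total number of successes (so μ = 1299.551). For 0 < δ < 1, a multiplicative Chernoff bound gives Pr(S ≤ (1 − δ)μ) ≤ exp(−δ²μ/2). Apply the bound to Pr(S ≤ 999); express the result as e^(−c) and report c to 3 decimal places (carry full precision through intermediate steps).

Write 999 = (1 − δ)μ, so δ = 1 − 999/1299.551 = 0.231273…
Then the exponent is δ²μ/2 = (μ − 999)²/(2μ) = 34.754659.

34.755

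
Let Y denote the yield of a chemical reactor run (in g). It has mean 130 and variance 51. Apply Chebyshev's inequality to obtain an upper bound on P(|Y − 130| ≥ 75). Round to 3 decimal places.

0.009

Chebyshev: P(|Y − μ| ≥ t) ≤ Var(Y)/t².
Bound = 51 / 5625 = 0.0091.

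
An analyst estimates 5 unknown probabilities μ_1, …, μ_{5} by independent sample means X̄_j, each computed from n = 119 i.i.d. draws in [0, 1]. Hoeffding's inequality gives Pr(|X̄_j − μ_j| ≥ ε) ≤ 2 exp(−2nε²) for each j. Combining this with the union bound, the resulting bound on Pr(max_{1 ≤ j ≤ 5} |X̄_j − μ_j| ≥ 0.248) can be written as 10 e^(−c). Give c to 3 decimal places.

Union bound over the 5 events: Pr(max_{1 ≤ j ≤ 5} |X̄_j − μ_j| ≥ 0.248) ≤ 5·2·exp(−2nε²) = 10 exp(−2·119·0.248²).
So c = 2·119·0.248² = 14.6380.

14.638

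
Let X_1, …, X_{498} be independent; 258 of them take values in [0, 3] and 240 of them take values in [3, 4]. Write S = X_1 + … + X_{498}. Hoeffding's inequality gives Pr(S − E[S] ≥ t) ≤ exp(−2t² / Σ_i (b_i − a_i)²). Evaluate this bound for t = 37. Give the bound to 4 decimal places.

0.3435

Σ(b_i − a_i)² = 258·3² + 240·1² = 2562.
Exponent = 2·37² / 2562 = 1.06870.
Bound = exp(−1.06870) = 0.34346.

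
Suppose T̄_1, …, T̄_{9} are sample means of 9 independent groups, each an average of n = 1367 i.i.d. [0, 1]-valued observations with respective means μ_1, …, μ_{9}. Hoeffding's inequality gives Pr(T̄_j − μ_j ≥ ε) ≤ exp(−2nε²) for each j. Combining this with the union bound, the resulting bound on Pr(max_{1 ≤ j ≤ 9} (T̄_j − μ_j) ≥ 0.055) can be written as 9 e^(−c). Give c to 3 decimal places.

Union bound over the 9 events: Pr(max_{1 ≤ j ≤ 9} (T̄_j − μ_j) ≥ 0.055) ≤ 9·exp(−2nε²) = 9 exp(−2·1367·0.055²).
So c = 2·1367·0.055² = 8.2704.

8.270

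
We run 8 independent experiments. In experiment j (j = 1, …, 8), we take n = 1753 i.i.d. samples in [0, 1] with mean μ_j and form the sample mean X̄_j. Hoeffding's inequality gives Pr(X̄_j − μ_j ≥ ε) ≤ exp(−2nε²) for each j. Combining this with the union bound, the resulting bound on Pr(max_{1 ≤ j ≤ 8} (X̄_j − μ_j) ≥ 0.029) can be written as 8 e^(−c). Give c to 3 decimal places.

Union bound over the 8 events: Pr(max_{1 ≤ j ≤ 8} (X̄_j − μ_j) ≥ 0.029) ≤ 8·exp(−2nε²) = 8 exp(−2·1753·0.029²).
So c = 2·1753·0.029² = 2.9485.

2.949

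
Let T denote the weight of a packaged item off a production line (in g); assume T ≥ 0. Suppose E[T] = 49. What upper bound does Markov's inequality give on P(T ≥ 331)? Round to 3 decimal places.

Markov's inequality: for a non-negative random variable, P(T ≥ a) ≤ E[T]/a.
Here E[T] = 49 and a = 331, so the bound is 49/331 = 0.1480.

0.148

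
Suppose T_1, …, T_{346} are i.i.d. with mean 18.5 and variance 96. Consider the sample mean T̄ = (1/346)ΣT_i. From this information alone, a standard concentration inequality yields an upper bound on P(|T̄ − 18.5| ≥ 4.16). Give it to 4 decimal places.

With mean and variance of each term known, Chebyshev's inequality bounds the deviation of the sum (or sample mean).
Var(T̄) = Var(T_i)/n = 96/346 = 0.27746.
Chebyshev: P(|T̄ − 18.5| ≥ 4.16) ≤ Var(T̄)/(4.16)² = 96/(346·4.16²) = 0.0160.

0.0160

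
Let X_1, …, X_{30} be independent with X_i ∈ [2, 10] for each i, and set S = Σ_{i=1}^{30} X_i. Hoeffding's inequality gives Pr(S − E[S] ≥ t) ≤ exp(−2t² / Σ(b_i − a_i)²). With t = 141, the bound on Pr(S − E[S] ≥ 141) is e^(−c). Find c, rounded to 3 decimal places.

Σ(b_i − a_i)² = 30·(8)² = 1920.
c = 2t²/1920 = 2·141²/1920 = 20.7094.

20.709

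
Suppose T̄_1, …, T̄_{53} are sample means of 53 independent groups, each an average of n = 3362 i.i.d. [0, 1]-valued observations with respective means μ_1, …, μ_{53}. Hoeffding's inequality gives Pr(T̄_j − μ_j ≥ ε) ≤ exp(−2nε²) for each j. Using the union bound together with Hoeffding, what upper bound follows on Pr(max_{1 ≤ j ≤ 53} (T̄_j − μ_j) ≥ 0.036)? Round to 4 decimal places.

Per-experiment Hoeffding bound: exp(−2·3362·0.036²) = exp(−8.71430) = 0.00016422.
Union bound over 53 events: 53·0.00016422 = 0.00870.

0.0087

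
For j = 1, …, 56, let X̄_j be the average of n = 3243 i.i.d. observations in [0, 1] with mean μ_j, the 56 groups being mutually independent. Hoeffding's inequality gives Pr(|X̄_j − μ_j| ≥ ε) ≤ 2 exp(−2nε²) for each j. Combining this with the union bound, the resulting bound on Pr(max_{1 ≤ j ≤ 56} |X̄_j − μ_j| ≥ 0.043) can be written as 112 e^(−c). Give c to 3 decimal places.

Union bound over the 56 events: Pr(max_{1 ≤ j ≤ 56} |X̄_j − μ_j| ≥ 0.043) ≤ 56·2·exp(−2nε²) = 112 exp(−2·3243·0.043²).
So c = 2·3243·0.043² = 11.9926.

11.993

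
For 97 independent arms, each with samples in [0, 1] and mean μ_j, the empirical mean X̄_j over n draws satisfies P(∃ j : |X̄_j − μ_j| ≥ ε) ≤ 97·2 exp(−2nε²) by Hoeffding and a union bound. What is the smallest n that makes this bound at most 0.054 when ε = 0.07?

Need 2·97·exp(−2nε²) ≤ 0.054, i.e. exp(−2nε²) ≤ 0.054/194.
So 2nε² ≥ ln(194/0.054) = 8.186629.
Hence n ≥ 8.186629/(2·0.07²) = 835.370.
The smallest integer n is 836.

836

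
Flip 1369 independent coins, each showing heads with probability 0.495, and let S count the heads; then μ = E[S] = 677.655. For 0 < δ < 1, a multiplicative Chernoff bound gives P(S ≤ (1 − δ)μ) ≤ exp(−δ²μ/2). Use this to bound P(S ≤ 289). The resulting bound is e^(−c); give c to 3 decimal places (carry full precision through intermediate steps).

Write 289 = (1 − δ)μ, so δ = 1 − 289/677.655 = 0.5735293…
Then the exponent is δ²μ/2 = (μ − 289)²/(2μ) = 111.452516.

111.453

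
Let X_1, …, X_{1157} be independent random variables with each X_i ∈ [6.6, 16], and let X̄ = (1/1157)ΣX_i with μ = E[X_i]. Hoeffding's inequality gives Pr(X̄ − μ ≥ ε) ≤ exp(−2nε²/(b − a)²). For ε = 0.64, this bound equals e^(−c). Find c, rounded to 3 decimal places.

10.727

c = 2nε²/(b − a)² = 2·1157·0.64² / 9.4² = 10.7267.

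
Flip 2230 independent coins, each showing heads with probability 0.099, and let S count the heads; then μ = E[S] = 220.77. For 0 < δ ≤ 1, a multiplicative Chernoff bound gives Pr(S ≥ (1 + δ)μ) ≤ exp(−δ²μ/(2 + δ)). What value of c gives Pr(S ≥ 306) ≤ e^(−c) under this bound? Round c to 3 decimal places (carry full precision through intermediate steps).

13.790

Write 306 = (1 + δ)μ, so δ = 306/220.77 − 1 = 0.3860579…
Then the exponent is δ²μ/(2 + δ) = (306 − μ)² / (μ·(2 + δ)) = 13.789990.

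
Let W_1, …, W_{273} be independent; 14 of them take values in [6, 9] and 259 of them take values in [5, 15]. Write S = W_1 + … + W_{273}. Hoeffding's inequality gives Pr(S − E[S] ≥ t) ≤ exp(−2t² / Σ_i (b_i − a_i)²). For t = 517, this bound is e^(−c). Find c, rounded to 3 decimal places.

20.540

Σ(b_i − a_i)² = 14·3² + 259·10² = 26026.
c = 2t² / 26026 = 2·517² / 26026 = 20.5402.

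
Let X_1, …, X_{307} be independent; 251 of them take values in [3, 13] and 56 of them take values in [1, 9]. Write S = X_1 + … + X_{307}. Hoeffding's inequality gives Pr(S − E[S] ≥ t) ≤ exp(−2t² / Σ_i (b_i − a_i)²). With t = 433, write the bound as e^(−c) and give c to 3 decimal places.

13.073

Σ(b_i − a_i)² = 251·10² + 56·8² = 28684.
c = 2t² / 28684 = 2·433² / 28684 = 13.0727.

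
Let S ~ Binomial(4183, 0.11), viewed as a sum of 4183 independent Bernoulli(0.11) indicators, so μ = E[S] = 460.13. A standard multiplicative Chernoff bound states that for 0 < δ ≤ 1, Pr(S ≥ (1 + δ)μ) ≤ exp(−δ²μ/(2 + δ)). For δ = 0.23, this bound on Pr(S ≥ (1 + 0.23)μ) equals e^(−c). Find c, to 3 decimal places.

10.915

c = δ²μ/(2 + δ) = 0.23²·460.13/(2 + 0.23) = 10.9152.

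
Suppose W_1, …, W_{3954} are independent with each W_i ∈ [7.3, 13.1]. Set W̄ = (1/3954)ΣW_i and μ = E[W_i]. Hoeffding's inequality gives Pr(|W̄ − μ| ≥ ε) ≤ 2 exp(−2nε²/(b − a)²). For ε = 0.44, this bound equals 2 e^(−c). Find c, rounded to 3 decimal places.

c = 2nε²/(b − a)² = 2·3954·0.44² / 5.8² = 45.5110.

45.511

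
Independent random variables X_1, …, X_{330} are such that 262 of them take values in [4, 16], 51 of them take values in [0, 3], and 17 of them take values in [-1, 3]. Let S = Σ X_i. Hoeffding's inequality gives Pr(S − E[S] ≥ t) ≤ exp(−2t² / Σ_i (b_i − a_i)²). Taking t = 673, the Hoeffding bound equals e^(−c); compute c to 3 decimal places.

23.554

Σ(b_i − a_i)² = 262·12² + 51·3² + 17·4² = 38459.
c = 2t² / 38459 = 2·673² / 38459 = 23.5539.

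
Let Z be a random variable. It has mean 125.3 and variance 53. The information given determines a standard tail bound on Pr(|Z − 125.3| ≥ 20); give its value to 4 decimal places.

Mean and variance are known, so Chebyshev's inequality applies.
Chebyshev: Pr(|Z − μ| ≥ t) ≤ Var(Z)/t².
Bound = 53 / 400 = 0.1325.

0.1325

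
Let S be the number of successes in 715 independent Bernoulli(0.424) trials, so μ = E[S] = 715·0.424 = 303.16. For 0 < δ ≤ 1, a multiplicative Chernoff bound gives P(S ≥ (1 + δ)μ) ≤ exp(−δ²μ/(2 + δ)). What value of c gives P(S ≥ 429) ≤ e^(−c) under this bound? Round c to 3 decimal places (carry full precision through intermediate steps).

21.629

Write 429 = (1 + δ)μ, so δ = 429/303.16 − 1 = 0.4150943…
Then the exponent is δ²μ/(2 + δ) = (429 − μ)² / (μ·(2 + δ)) = 21.628750.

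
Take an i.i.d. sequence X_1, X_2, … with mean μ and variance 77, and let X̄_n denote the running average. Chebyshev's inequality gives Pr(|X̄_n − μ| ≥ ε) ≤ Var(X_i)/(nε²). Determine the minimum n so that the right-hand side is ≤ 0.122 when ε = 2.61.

93

Require 77/(n·2.61²) ≤ 0.122, i.e. n ≥ 77/(0.122·2.61²) = 92.651.
The smallest integer n is 93.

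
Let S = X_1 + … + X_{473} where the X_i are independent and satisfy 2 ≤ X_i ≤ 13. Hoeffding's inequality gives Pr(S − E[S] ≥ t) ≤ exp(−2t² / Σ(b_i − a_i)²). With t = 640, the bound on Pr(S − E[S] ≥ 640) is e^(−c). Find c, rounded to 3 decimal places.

Σ(b_i − a_i)² = 473·(11)² = 57233.
c = 2t²/57233 = 2·640²/57233 = 14.3134.

14.313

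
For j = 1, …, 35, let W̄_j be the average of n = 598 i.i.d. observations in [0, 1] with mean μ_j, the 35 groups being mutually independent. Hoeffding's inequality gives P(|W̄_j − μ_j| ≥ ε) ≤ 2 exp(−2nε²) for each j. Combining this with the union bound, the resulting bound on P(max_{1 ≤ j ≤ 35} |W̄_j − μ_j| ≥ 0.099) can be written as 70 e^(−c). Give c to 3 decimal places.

11.722

Union bound over the 35 events: P(max_{1 ≤ j ≤ 35} |W̄_j − μ_j| ≥ 0.099) ≤ 35·2·exp(−2nε²) = 70 exp(−2·598·0.099²).
So c = 2·598·0.099² = 11.7220.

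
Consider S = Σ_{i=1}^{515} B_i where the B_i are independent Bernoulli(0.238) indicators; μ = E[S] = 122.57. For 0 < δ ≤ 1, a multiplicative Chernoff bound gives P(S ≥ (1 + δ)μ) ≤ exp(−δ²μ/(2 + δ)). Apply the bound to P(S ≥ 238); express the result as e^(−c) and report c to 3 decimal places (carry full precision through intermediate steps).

Write 238 = (1 + δ)μ, so δ = 238/122.57 − 1 = 0.9417476…
Then the exponent is δ²μ/(2 + δ) = (238 − μ)² / (μ·(2 + δ)) = 36.952838.

36.953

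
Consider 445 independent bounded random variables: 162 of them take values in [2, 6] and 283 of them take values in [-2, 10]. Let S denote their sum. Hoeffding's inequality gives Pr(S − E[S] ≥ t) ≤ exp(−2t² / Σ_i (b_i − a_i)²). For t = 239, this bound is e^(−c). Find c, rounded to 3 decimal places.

2.636

Σ(b_i − a_i)² = 162·4² + 283·12² = 43344.
c = 2t² / 43344 = 2·239² / 43344 = 2.6357.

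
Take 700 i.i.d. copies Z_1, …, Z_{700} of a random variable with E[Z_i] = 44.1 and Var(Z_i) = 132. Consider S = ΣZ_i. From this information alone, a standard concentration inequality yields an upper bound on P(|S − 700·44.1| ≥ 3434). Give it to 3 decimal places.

With mean and variance of each term known, Chebyshev's inequality bounds the deviation of the sum (or sample mean).
Var(S) = n·Var(Z_i) = 700·132 = 92400.
Chebyshev: P(|S − 700·44.1| ≥ 3434) ≤ Var(S)/3434² = 92400/11792356 = 0.0078.

0.008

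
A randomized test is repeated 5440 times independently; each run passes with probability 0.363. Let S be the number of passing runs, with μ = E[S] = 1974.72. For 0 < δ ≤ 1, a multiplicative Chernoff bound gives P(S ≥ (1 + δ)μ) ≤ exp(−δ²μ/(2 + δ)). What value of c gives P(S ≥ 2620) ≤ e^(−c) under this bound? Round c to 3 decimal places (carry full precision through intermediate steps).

90.623

Write 2620 = (1 + δ)μ, so δ = 2620/1974.72 − 1 = 0.3267704…
Then the exponent is δ²μ/(2 + δ) = (2620 − μ)² / (μ·(2 + δ)) = 90.622775.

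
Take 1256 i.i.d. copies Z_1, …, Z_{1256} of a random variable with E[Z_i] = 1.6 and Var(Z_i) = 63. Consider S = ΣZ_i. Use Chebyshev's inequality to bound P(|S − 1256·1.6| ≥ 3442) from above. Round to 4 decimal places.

0.0067

Var(S) = n·Var(Z_i) = 1256·63 = 79128.
Chebyshev: P(|S − 1256·1.6| ≥ 3442) ≤ Var(S)/3442² = 79128/11847364 = 0.0067.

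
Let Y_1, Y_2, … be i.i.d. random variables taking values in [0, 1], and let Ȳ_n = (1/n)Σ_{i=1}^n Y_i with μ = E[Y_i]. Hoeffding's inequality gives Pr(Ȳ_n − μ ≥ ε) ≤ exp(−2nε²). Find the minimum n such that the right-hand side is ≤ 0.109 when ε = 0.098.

116

Require exp(−2nε²) ≤ 0.109, i.e. 2nε² ≥ ln(1/0.109) = 2.216407.
So n ≥ 2.216407 / (2·0.098²) = 115.390.
The smallest integer n is 116.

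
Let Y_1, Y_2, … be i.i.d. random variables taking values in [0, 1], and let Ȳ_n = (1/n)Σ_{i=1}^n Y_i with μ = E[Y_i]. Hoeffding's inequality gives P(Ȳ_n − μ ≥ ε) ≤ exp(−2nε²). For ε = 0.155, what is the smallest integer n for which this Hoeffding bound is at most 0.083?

Require exp(−2nε²) ≤ 0.083, i.e. 2nε² ≥ ln(1/0.083) = 2.488915.
So n ≥ 2.488915 / (2·0.155²) = 51.798.
The smallest integer n is 52.

52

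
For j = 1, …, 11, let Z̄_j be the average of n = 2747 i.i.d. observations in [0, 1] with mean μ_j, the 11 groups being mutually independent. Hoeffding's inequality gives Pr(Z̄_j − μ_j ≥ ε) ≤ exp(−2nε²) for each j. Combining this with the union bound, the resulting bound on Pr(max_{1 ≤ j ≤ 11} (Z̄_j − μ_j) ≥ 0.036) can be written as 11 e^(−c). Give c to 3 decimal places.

Union bound over the 11 events: Pr(max_{1 ≤ j ≤ 11} (Z̄_j − μ_j) ≥ 0.036) ≤ 11·exp(−2nε²) = 11 exp(−2·2747·0.036²).
So c = 2·2747·0.036² = 7.1202.

7.120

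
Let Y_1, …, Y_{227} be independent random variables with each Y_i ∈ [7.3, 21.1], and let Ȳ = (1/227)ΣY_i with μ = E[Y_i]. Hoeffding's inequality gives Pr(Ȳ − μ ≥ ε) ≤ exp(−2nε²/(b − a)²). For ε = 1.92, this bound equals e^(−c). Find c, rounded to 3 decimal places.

8.788

c = 2nε²/(b − a)² = 2·227·1.92² / 13.8² = 8.7882.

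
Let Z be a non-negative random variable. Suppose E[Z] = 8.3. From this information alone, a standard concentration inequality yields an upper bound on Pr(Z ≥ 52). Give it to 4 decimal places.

0.1596

Only the mean of a non-negative variable is known, so Markov's inequality is the applicable tail bound.
Markov's inequality: for a non-negative random variable, Pr(Z ≥ a) ≤ E[Z]/a.
Here E[Z] = 8.3 and a = 52, so the bound is 8.3/52 = 0.1596.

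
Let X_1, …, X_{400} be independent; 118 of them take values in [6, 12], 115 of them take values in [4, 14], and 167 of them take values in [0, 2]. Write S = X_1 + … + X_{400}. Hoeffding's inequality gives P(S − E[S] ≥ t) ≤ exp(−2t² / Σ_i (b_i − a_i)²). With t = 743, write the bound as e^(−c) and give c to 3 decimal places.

67.257

Σ(b_i − a_i)² = 118·6² + 115·10² + 167·2² = 16416.
c = 2t² / 16416 = 2·743² / 16416 = 67.2574.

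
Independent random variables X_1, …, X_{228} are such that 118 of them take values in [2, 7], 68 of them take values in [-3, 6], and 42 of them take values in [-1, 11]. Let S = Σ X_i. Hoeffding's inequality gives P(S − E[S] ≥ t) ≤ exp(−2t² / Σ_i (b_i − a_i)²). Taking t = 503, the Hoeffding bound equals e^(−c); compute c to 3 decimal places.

34.883

Σ(b_i − a_i)² = 118·5² + 68·9² + 42·12² = 14506.
c = 2t² / 14506 = 2·503² / 14506 = 34.8834.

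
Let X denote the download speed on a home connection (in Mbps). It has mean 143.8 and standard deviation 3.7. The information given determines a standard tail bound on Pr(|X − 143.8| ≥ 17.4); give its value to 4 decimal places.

Mean and variance are known, so Chebyshev's inequality applies.
Chebyshev: Pr(|X − μ| ≥ t) ≤ Var(X)/t².
Var(X) = σ² = 3.7² = 13.69.
Bound = 13.69 / 302.76 = 0.0452.

0.0452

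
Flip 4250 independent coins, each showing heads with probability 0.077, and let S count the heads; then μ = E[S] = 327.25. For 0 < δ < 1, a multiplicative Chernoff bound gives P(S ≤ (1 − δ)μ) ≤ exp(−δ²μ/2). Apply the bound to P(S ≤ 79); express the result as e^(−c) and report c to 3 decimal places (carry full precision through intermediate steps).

94.161

Write 79 = (1 − δ)μ, so δ = 1 − 79/327.25 = 0.7585943…
Then the exponent is δ²μ/2 = (μ − 79)²/(2μ) = 94.160523.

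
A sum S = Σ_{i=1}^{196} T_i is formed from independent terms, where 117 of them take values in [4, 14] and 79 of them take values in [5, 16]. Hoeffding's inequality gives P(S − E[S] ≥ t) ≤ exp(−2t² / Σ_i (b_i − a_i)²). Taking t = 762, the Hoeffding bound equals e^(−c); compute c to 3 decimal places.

Σ(b_i − a_i)² = 117·10² + 79·11² = 21259.
c = 2t² / 21259 = 2·762² / 21259 = 54.6257.

54.626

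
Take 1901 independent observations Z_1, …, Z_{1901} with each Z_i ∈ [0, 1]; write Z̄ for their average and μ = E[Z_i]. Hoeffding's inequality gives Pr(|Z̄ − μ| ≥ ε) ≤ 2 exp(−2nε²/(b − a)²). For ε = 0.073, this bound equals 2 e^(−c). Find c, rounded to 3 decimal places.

c = 2nε²/(b − a)² = 2·1901·0.073² / 1² = 20.2609.

20.261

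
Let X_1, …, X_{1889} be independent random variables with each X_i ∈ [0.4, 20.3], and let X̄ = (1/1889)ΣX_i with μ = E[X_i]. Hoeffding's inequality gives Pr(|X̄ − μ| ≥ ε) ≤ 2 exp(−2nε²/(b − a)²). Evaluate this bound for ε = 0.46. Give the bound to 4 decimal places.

0.2657

Exponent: 2nε²/(b − a)² = 2·1889·0.46² / 19.9² = 2.01870.
Bound = 2·exp(−2.01870) = 0.26566.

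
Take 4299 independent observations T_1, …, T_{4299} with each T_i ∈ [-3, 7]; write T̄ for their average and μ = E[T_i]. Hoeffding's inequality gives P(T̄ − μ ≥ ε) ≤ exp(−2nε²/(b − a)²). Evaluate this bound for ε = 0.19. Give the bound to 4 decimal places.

0.0449

Exponent: 2nε²/(b − a)² = 2·4299·0.19² / 10² = 3.10388.
Bound = exp(−3.10388) = 0.04487.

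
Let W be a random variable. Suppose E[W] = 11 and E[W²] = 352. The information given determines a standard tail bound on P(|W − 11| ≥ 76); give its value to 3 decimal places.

The first two moments determine the variance, so Chebyshev's inequality is the sharpest standard bound available.
Var(W) = E[W²] − (E[W])² = 352 − 121 = 231.
Chebyshev's inequality: P(|W − μ| ≥ t) ≤ Var(W)/t² = 231/5776 = 0.0400.

0.040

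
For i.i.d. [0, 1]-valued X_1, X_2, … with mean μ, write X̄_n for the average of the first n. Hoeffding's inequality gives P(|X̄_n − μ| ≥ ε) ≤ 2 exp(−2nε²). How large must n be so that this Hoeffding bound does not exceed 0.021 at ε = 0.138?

Require 2·exp(−2nε²) ≤ 0.021, i.e. 2nε² ≥ ln(2/0.021) = 4.556380.
So n ≥ 4.556380 / (2·0.138²) = 119.628.
The smallest integer n is 120.

120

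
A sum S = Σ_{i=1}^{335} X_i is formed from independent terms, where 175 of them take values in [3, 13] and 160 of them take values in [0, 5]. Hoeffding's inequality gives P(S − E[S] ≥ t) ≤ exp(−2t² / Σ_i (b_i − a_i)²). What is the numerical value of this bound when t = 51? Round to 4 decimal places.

Σ(b_i − a_i)² = 175·10² + 160·5² = 21500.
Exponent = 2·51² / 21500 = 0.24195.
Bound = exp(−0.24195) = 0.78509.

0.7851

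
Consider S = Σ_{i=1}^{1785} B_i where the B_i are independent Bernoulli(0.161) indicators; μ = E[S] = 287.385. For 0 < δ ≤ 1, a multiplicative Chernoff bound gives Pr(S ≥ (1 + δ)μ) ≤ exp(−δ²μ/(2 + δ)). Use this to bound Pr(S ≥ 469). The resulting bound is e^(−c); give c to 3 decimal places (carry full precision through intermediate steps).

Write 469 = (1 + δ)μ, so δ = 469/287.385 − 1 = 0.6319571…
Then the exponent is δ²μ/(2 + δ) = (469 − μ)² / (μ·(2 + δ)) = 43.607433.

43.607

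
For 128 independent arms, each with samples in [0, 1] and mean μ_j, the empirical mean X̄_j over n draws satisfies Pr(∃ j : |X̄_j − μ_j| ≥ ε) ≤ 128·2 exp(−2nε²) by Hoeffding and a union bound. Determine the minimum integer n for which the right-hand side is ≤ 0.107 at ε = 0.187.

112

Need 2·128·exp(−2nε²) ≤ 0.107, i.e. exp(−2nε²) ≤ 0.107/256.
So 2nε² ≥ ln(256/0.107) = 7.780104.
Hence n ≥ 7.780104/(2·0.187²) = 111.243.
The smallest integer n is 112.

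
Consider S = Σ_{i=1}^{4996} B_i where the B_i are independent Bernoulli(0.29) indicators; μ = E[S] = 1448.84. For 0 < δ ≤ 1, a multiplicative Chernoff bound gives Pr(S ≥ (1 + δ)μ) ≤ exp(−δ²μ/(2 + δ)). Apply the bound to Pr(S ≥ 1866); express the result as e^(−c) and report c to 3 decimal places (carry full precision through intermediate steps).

Write 1866 = (1 + δ)μ, so δ = 1866/1448.84 − 1 = 0.2879269…
Then the exponent is δ²μ/(2 + δ) = (1866 − μ)² / (μ·(2 + δ)) = 52.497999.

52.498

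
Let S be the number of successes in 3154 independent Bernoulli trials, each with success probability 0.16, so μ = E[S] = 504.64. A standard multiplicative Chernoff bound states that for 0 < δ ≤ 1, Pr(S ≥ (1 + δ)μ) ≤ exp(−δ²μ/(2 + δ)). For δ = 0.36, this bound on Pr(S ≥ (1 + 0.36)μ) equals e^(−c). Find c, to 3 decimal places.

c = δ²μ/(2 + δ) = 0.36²·504.64/(2 + 0.36) = 27.7124.

27.712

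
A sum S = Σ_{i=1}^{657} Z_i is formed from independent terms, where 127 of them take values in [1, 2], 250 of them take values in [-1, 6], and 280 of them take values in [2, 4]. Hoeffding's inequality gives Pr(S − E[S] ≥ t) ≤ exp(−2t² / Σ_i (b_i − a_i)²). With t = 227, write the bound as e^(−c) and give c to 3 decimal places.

7.636

Σ(b_i − a_i)² = 127·1² + 250·7² + 280·2² = 13497.
c = 2t² / 13497 = 2·227² / 13497 = 7.6356.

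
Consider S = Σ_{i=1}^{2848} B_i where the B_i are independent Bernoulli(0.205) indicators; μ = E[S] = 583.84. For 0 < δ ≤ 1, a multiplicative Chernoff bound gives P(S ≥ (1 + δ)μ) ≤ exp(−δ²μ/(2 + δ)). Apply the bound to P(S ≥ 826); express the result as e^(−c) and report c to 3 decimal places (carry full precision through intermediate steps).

Write 826 = (1 + δ)μ, so δ = 826/583.84 − 1 = 0.4147712…
Then the exponent is δ²μ/(2 + δ) = (826 − μ)² / (μ·(2 + δ)) = 41.594412.

41.594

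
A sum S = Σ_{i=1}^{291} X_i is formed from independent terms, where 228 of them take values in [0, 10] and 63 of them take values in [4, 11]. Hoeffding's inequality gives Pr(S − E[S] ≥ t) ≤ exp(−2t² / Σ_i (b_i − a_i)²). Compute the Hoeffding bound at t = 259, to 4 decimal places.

Σ(b_i − a_i)² = 228·10² + 63·7² = 25887.
Exponent = 2·259² / 25887 = 5.18260.
Bound = exp(−5.18260) = 0.00561.

0.0056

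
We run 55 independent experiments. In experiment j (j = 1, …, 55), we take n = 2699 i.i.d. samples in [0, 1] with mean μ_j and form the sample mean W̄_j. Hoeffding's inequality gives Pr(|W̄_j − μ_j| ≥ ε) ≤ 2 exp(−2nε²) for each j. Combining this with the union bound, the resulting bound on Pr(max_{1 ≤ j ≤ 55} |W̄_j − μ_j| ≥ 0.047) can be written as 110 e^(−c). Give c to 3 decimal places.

Union bound over the 55 events: Pr(max_{1 ≤ j ≤ 55} |W̄_j − μ_j| ≥ 0.047) ≤ 55·2·exp(−2nε²) = 110 exp(−2·2699·0.047²).
So c = 2·2699·0.047² = 11.9242.

11.924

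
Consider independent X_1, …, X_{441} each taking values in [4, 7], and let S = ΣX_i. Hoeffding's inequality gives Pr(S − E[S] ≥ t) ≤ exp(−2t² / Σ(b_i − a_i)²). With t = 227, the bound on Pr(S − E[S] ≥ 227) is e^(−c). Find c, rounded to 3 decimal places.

Σ(b_i − a_i)² = 441·(3)² = 3969.
c = 2t²/3969 = 2·227²/3969 = 25.9657.

25.966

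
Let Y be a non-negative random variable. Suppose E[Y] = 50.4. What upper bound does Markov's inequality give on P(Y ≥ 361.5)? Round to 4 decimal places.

0.1394

Markov's inequality: for a non-negative random variable, P(Y ≥ a) ≤ E[Y]/a.
Here E[Y] = 50.4 and a = 361.5, so the bound is 50.4/361.5 = 0.1394.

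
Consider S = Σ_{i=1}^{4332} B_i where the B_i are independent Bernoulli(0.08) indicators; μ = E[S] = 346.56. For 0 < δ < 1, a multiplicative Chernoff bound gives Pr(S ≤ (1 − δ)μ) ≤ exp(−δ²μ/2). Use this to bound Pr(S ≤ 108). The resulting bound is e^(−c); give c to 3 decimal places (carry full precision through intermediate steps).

82.108

Write 108 = (1 − δ)μ, so δ = 1 − 108/346.56 = 0.6883657…
Then the exponent is δ²μ/2 = (μ − 108)²/(2μ) = 82.108255.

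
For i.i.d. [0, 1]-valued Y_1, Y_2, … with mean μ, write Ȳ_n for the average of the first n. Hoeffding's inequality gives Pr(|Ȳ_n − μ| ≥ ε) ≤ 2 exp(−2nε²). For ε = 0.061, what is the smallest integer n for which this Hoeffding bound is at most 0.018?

Require 2·exp(−2nε²) ≤ 0.018, i.e. 2nε² ≥ ln(2/0.018) = 4.710531.
So n ≥ 4.710531 / (2·0.061²) = 632.966.
The smallest integer n is 633.

633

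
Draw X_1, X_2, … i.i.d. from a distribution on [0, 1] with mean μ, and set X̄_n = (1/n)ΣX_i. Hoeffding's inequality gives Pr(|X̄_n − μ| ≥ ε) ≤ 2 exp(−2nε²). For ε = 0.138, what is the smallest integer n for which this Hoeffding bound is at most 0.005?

158

Require 2·exp(−2nε²) ≤ 0.005, i.e. 2nε² ≥ ln(2/0.005) = 5.991465.
So n ≥ 5.991465 / (2·0.138²) = 157.306.
The smallest integer n is 158.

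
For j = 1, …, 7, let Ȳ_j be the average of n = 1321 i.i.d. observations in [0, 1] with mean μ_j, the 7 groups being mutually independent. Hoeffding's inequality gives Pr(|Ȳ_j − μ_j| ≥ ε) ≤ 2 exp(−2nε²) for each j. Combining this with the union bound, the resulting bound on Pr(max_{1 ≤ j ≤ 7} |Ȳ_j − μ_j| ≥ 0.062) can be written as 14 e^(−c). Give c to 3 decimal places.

10.156

Union bound over the 7 events: Pr(max_{1 ≤ j ≤ 7} |Ȳ_j − μ_j| ≥ 0.062) ≤ 7·2·exp(−2nε²) = 14 exp(−2·1321·0.062²).
So c = 2·1321·0.062² = 10.1558.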